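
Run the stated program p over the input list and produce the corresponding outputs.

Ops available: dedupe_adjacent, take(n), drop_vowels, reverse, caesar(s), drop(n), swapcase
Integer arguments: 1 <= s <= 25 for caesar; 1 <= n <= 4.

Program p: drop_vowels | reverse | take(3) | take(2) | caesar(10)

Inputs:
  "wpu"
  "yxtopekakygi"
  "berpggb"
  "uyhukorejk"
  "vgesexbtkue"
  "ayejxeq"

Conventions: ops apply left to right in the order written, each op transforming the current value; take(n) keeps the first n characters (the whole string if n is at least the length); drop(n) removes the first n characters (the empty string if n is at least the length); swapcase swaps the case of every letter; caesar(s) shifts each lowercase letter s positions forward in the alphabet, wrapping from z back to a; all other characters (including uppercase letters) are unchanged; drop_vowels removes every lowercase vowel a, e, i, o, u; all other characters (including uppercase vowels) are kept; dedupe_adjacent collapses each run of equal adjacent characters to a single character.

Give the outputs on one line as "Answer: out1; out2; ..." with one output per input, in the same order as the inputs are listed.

Execution, op by op:
  "wpu" -> "wp" -> "pw" -> "pw" -> "pw" -> "zg"
  "yxtopekakygi" -> "yxtpkkyg" -> "gykkptxy" -> "gyk" -> "gy" -> "qi"
  "berpggb" -> "brpggb" -> "bggprb" -> "bgg" -> "bg" -> "lq"
  "uyhukorejk" -> "yhkrjk" -> "kjrkhy" -> "kjr" -> "kj" -> "ut"
  "vgesexbtkue" -> "vgsxbtk" -> "ktbxsgv" -> "ktb" -> "kt" -> "ud"
  "ayejxeq" -> "yjxq" -> "qxjy" -> "qxj" -> "qx" -> "ah"

"zg"; "qi"; "lq"; "ut"; "ud"; "ah"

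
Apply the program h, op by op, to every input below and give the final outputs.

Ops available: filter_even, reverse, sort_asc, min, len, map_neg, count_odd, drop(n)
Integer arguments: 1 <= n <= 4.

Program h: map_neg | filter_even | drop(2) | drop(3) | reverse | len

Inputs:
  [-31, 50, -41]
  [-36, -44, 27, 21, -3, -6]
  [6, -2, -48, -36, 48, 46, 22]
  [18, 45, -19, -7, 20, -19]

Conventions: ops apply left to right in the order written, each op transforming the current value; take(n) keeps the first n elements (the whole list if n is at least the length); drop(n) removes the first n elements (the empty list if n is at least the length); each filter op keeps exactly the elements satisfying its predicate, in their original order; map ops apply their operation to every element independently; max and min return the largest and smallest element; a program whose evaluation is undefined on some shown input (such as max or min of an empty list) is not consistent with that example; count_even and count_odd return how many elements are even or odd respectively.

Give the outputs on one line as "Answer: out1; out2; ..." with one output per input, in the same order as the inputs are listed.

0; 0; 2; 0

Execution, op by op:
  [-31, 50, -41] -> [31, -50, 41] -> [-50] -> [] -> [] -> [] -> 0
  [-36, -44, 27, 21, -3, -6] -> [36, 44, -27, -21, 3, 6] -> [36, 44, 6] -> [6] -> [] -> [] -> 0
  [6, -2, -48, -36, 48, 46, 22] -> [-6, 2, 48, 36, -48, -46, -22] -> [-6, 2, 48, 36, -48, -46, -22] -> [48, 36, -48, -46, -22] -> [-46, -22] -> [-22, -46] -> 2
  [18, 45, -19, -7, 20, -19] -> [-18, -45, 19, 7, -20, 19] -> [-18, -20] -> [] -> [] -> [] -> 0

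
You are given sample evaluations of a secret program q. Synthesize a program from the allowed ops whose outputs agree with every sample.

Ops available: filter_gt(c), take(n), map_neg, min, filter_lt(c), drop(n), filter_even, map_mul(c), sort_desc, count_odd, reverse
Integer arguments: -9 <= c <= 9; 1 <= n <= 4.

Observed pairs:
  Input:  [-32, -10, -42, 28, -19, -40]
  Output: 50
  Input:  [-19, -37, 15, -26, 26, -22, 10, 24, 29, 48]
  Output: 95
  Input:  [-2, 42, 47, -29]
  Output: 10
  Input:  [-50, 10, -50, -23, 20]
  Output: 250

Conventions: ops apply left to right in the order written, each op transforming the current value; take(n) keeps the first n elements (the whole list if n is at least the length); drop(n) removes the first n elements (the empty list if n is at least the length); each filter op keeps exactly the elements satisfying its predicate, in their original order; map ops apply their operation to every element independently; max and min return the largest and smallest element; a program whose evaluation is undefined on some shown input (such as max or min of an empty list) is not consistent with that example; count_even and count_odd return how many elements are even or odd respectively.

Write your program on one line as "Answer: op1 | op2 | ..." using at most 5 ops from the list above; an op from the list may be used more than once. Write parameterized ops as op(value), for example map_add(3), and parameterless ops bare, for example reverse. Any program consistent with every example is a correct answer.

take(4) | take(3) | filter_lt(7) | map_mul(-5) | min

Check, running the answer program on each example:
  [-32, -10, -42, 28, -19, -40] -> [-32, -10, -42, 28] -> [-32, -10, -42] -> [-32, -10, -42] -> [160, 50, 210] -> 50
  [-19, -37, 15, -26, 26, -22, 10, 24, 29, 48] -> [-19, -37, 15, -26] -> [-19, -37, 15] -> [-19, -37] -> [95, 185] -> 95
  [-2, 42, 47, -29] -> [-2, 42, 47, -29] -> [-2, 42, 47] -> [-2] -> [10] -> 10
  [-50, 10, -50, -23, 20] -> [-50, 10, -50, -23] -> [-50, 10, -50] -> [-50, -50] -> [250, 250] -> 250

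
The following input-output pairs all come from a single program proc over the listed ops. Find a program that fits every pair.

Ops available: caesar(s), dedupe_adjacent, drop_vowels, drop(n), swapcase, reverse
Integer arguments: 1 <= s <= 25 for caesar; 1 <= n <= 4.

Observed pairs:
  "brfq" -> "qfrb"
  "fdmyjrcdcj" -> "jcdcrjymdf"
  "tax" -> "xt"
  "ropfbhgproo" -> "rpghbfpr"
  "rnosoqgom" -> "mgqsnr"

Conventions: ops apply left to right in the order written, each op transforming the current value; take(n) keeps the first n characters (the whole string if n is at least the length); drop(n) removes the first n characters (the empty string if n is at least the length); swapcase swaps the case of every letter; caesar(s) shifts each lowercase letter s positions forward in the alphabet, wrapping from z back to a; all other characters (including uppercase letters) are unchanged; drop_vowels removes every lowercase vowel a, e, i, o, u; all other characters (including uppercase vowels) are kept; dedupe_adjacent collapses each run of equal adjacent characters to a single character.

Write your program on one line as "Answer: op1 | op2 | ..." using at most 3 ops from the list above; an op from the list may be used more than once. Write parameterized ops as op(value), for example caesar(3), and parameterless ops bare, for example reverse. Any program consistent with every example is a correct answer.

reverse | drop_vowels

Check, running the answer program on each example:
  "brfq" -> "qfrb" -> "qfrb"
  "fdmyjrcdcj" -> "jcdcrjymdf" -> "jcdcrjymdf"
  "tax" -> "xat" -> "xt"
  "ropfbhgproo" -> "oorpghbfpor" -> "rpghbfpr"
  "rnosoqgom" -> "mogqosonr" -> "mgqsnr"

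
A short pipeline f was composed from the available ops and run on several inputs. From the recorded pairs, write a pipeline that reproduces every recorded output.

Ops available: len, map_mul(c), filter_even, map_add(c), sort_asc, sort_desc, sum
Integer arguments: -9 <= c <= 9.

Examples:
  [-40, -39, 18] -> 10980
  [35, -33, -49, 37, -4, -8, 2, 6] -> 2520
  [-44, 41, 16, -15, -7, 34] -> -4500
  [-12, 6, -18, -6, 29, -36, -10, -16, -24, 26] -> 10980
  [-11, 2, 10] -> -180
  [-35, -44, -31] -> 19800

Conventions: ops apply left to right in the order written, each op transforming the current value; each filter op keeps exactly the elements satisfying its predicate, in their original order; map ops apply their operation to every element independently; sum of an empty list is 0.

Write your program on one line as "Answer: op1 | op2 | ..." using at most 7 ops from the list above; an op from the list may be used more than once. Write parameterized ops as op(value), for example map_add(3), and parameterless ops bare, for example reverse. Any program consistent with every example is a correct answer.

map_mul(6) | map_mul(-1) | map_mul(-6) | map_mul(-5) | sort_asc | sum

Check, running the answer program on each example:
  [-40, -39, 18] -> [-240, -234, 108] -> [240, 234, -108] -> [-1440, -1404, 648] -> [7200, 7020, -3240] -> [-3240, 7020, 7200] -> 10980
  [35, -33, -49, 37, -4, -8, 2, 6] -> [210, -198, -294, 222, -24, -48, 12, 36] -> [-210, 198, 294, -222, 24, 48, -12, -36] -> [1260, -1188, -1764, 1332, -144, -288, 72, 216] -> [-6300, 5940, 8820, -6660, 720, 1440, -360, -1080] -> [-6660, -6300, -1080, -360, 720, 1440, 5940, 8820] -> 2520
  [-44, 41, 16, -15, -7, 34] -> [-264, 246, 96, -90, -42, 204] -> [264, -246, -96, 90, 42, -204] -> [-1584, 1476, 576, -540, -252, 1224] -> [7920, -7380, -2880, 2700, 1260, -6120] -> [-7380, -6120, -2880, 1260, 2700, 7920] -> -4500
  [-12, 6, -18, -6, 29, -36, -10, -16, -24, 26] -> [-72, 36, -108, -36, 174, -216, -60, -96, -144, 156] -> [72, -36, 108, 36, -174, 216, 60, 96, 144, -156] -> [-432, 216, -648, -216, 1044, -1296, -360, -576, -864, 936] -> [2160, -1080, 3240, 1080, -5220, 6480, 1800, 2880, 4320, -4680] -> [-5220, -4680, -1080, 1080, 1800, 2160, 2880, 3240, 4320, 6480] -> 10980
  [-11, 2, 10] -> [-66, 12, 60] -> [66, -12, -60] -> [-396, 72, 360] -> [1980, -360, -1800] -> [-1800, -360, 1980] -> -180
  [-35, -44, -31] -> [-210, -264, -186] -> [210, 264, 186] -> [-1260, -1584, -1116] -> [6300, 7920, 5580] -> [5580, 6300, 7920] -> 19800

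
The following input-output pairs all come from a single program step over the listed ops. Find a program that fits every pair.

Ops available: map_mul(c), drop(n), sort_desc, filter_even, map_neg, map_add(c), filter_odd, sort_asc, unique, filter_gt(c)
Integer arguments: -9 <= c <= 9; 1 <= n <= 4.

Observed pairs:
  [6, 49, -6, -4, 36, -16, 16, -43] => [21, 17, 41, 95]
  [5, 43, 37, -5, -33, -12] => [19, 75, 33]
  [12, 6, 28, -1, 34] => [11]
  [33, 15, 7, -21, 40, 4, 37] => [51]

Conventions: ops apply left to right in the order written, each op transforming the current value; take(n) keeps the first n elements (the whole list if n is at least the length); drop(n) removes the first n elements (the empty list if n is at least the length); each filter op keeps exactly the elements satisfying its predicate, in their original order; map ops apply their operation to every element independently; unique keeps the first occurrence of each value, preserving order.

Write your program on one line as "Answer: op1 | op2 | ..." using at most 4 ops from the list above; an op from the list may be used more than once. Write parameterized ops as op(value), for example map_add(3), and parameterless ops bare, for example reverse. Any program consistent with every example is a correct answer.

map_mul(-2) | filter_gt(0) | map_add(9)

Check, running the answer program on each example:
  [6, 49, -6, -4, 36, -16, 16, -43] -> [-12, -98, 12, 8, -72, 32, -32, 86] -> [12, 8, 32, 86] -> [21, 17, 41, 95]
  [5, 43, 37, -5, -33, -12] -> [-10, -86, -74, 10, 66, 24] -> [10, 66, 24] -> [19, 75, 33]
  [12, 6, 28, -1, 34] -> [-24, -12, -56, 2, -68] -> [2] -> [11]
  [33, 15, 7, -21, 40, 4, 37] -> [-66, -30, -14, 42, -80, -8, -74] -> [42] -> [51]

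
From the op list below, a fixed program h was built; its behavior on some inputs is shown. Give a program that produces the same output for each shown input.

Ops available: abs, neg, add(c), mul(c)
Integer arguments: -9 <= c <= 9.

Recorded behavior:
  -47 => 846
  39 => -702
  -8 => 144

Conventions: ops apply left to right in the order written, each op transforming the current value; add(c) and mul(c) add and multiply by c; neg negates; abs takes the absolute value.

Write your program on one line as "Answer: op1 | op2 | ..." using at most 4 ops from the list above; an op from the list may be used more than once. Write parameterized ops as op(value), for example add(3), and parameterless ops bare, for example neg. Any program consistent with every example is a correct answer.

neg | mul(3) | mul(6)

Check, running the answer program on each example:
  -47 -> 47 -> 141 -> 846
  39 -> -39 -> -117 -> -702
  -8 -> 8 -> 24 -> 144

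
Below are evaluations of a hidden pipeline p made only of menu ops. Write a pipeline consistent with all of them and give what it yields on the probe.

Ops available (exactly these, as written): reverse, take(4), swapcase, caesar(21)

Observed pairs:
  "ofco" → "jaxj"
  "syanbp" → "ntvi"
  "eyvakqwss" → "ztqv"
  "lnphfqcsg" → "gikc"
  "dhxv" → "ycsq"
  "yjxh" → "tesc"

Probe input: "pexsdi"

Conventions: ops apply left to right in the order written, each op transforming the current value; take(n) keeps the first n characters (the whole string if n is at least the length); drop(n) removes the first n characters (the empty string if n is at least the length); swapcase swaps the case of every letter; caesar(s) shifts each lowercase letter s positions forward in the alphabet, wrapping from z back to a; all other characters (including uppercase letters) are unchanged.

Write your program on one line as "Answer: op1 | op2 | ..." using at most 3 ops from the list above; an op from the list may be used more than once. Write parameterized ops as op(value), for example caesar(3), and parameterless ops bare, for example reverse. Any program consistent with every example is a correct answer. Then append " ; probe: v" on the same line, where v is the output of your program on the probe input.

caesar(21) | take(4) ; probe: "kzsn"

Check, running the answer program on each example:
  "ofco" -> "jaxj" -> "jaxj"
  "syanbp" -> "ntviwk" -> "ntvi"
  "eyvakqwss" -> "ztqvflrnn" -> "ztqv"
  "lnphfqcsg" -> "gikcalxnb" -> "gikc"
  "dhxv" -> "ycsq" -> "ycsq"
  "yjxh" -> "tesc" -> "tesc"
  probe: "pexsdi" -> "kzsnyd" -> "kzsn"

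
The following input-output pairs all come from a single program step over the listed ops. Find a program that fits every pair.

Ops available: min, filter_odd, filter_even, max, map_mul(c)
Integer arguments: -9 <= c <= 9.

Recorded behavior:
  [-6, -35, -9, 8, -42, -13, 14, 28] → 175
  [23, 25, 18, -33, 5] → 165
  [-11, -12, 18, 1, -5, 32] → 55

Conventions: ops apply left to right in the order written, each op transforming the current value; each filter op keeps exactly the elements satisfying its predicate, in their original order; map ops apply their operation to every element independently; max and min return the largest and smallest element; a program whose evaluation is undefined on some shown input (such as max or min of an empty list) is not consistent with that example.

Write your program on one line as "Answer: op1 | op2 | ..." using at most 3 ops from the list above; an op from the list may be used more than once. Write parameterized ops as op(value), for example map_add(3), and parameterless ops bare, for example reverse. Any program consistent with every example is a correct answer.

filter_odd | map_mul(-5) | max

Check, running the answer program on each example:
  [-6, -35, -9, 8, -42, -13, 14, 28] -> [-35, -9, -13] -> [175, 45, 65] -> 175
  [23, 25, 18, -33, 5] -> [23, 25, -33, 5] -> [-115, -125, 165, -25] -> 165
  [-11, -12, 18, 1, -5, 32] -> [-11, 1, -5] -> [55, -5, 25] -> 55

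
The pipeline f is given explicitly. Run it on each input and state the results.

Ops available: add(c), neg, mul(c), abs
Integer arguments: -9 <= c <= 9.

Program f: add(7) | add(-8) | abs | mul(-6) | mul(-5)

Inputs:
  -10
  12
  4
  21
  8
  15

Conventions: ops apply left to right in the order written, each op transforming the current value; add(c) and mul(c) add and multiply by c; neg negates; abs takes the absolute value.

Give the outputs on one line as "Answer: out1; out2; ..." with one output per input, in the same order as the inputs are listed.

Execution, op by op:
  -10 -> -3 -> -11 -> 11 -> -66 -> 330
  12 -> 19 -> 11 -> 11 -> -66 -> 330
  4 -> 11 -> 3 -> 3 -> -18 -> 90
  21 -> 28 -> 20 -> 20 -> -120 -> 600
  8 -> 15 -> 7 -> 7 -> -42 -> 210
  15 -> 22 -> 14 -> 14 -> -84 -> 420

330; 330; 90; 600; 210; 420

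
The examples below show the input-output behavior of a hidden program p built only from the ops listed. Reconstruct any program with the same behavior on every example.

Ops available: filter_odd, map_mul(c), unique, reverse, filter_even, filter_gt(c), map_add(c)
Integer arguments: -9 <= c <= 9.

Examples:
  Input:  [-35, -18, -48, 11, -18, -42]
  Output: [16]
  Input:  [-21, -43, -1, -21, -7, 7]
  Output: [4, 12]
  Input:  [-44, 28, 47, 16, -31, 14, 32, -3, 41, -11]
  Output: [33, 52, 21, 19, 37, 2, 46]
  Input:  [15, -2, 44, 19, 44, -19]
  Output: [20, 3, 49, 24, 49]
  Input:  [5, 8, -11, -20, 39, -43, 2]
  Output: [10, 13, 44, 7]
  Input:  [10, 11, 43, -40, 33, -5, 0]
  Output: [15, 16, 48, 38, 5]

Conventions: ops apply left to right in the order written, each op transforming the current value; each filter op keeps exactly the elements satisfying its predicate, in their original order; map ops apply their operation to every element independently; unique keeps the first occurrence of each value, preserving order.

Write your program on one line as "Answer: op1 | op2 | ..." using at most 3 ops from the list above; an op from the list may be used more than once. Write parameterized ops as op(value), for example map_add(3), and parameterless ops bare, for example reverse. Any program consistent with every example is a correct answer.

filter_gt(-4) | map_add(5)

Check, running the answer program on each example:
  [-35, -18, -48, 11, -18, -42] -> [11] -> [16]
  [-21, -43, -1, -21, -7, 7] -> [-1, 7] -> [4, 12]
  [-44, 28, 47, 16, -31, 14, 32, -3, 41, -11] -> [28, 47, 16, 14, 32, -3, 41] -> [33, 52, 21, 19, 37, 2, 46]
  [15, -2, 44, 19, 44, -19] -> [15, -2, 44, 19, 44] -> [20, 3, 49, 24, 49]
  [5, 8, -11, -20, 39, -43, 2] -> [5, 8, 39, 2] -> [10, 13, 44, 7]
  [10, 11, 43, -40, 33, -5, 0] -> [10, 11, 43, 33, 0] -> [15, 16, 48, 38, 5]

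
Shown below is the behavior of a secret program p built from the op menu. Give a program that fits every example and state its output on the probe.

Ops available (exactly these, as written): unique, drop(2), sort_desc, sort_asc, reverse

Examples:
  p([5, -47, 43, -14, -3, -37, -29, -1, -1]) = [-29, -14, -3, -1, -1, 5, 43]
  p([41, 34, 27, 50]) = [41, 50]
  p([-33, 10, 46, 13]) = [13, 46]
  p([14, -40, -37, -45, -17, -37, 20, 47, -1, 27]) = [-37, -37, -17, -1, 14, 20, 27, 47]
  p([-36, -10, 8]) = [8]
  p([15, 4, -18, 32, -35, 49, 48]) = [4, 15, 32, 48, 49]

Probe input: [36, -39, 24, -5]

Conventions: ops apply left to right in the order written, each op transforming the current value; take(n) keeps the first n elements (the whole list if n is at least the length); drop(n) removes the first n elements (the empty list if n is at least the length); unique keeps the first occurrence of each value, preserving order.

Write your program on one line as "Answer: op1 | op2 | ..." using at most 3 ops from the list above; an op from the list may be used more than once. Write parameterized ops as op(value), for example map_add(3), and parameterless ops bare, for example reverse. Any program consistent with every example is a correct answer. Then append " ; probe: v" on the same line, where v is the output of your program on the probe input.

sort_desc | sort_asc | drop(2) ; probe: [24, 36]

Check, running the answer program on each example:
  [5, -47, 43, -14, -3, -37, -29, -1, -1] -> [43, 5, -1, -1, -3, -14, -29, -37, -47] -> [-47, -37, -29, -14, -3, -1, -1, 5, 43] -> [-29, -14, -3, -1, -1, 5, 43]
  [41, 34, 27, 50] -> [50, 41, 34, 27] -> [27, 34, 41, 50] -> [41, 50]
  [-33, 10, 46, 13] -> [46, 13, 10, -33] -> [-33, 10, 13, 46] -> [13, 46]
  [14, -40, -37, -45, -17, -37, 20, 47, -1, 27] -> [47, 27, 20, 14, -1, -17, -37, -37, -40, -45] -> [-45, -40, -37, -37, -17, -1, 14, 20, 27, 47] -> [-37, -37, -17, -1, 14, 20, 27, 47]
  [-36, -10, 8] -> [8, -10, -36] -> [-36, -10, 8] -> [8]
  [15, 4, -18, 32, -35, 49, 48] -> [49, 48, 32, 15, 4, -18, -35] -> [-35, -18, 4, 15, 32, 48, 49] -> [4, 15, 32, 48, 49]
  probe: [36, -39, 24, -5] -> [36, 24, -5, -39] -> [-39, -5, 24, 36] -> [24, 36]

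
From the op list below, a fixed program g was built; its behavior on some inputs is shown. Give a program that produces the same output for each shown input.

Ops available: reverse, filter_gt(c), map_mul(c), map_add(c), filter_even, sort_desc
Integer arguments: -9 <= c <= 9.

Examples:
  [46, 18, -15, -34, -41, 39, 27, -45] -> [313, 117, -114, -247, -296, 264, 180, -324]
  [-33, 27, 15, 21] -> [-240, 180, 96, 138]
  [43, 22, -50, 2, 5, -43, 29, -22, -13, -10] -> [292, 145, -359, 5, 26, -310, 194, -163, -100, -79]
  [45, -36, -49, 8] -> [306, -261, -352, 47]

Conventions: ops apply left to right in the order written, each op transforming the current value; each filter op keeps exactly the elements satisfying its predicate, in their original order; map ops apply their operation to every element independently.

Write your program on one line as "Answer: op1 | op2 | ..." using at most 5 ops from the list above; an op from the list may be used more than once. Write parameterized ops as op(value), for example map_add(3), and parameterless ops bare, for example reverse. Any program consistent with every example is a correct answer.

map_mul(7) | reverse | map_add(-3) | map_add(-6) | reverse

Check, running the answer program on each example:
  [46, 18, -15, -34, -41, 39, 27, -45] -> [322, 126, -105, -238, -287, 273, 189, -315] -> [-315, 189, 273, -287, -238, -105, 126, 322] -> [-318, 186, 270, -290, -241, -108, 123, 319] -> [-324, 180, 264, -296, -247, -114, 117, 313] -> [313, 117, -114, -247, -296, 264, 180, -324]
  [-33, 27, 15, 21] -> [-231, 189, 105, 147] -> [147, 105, 189, -231] -> [144, 102, 186, -234] -> [138, 96, 180, -240] -> [-240, 180, 96, 138]
  [43, 22, -50, 2, 5, -43, 29, -22, -13, -10] -> [301, 154, -350, 14, 35, -301, 203, -154, -91, -70] -> [-70, -91, -154, 203, -301, 35, 14, -350, 154, 301] -> [-73, -94, -157, 200, -304, 32, 11, -353, 151, 298] -> [-79, -100, -163, 194, -310, 26, 5, -359, 145, 292] -> [292, 145, -359, 5, 26, -310, 194, -163, -100, -79]
  [45, -36, -49, 8] -> [315, -252, -343, 56] -> [56, -343, -252, 315] -> [53, -346, -255, 312] -> [47, -352, -261, 306] -> [306, -261, -352, 47]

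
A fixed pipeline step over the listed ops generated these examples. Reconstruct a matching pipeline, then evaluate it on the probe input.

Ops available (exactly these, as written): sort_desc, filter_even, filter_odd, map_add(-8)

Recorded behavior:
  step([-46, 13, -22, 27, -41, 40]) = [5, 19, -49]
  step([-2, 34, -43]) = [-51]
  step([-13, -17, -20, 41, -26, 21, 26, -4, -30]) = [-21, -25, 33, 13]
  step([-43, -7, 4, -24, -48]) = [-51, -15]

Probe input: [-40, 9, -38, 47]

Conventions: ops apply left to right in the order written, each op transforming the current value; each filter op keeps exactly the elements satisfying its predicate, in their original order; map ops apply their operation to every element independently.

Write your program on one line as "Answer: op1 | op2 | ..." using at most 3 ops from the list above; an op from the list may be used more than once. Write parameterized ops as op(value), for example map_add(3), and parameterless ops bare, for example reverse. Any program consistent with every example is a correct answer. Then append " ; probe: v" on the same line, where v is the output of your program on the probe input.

filter_odd | map_add(-8) ; probe: [1, 39]

Check, running the answer program on each example:
  [-46, 13, -22, 27, -41, 40] -> [13, 27, -41] -> [5, 19, -49]
  [-2, 34, -43] -> [-43] -> [-51]
  [-13, -17, -20, 41, -26, 21, 26, -4, -30] -> [-13, -17, 41, 21] -> [-21, -25, 33, 13]
  [-43, -7, 4, -24, -48] -> [-43, -7] -> [-51, -15]
  probe: [-40, 9, -38, 47] -> [9, 47] -> [1, 39]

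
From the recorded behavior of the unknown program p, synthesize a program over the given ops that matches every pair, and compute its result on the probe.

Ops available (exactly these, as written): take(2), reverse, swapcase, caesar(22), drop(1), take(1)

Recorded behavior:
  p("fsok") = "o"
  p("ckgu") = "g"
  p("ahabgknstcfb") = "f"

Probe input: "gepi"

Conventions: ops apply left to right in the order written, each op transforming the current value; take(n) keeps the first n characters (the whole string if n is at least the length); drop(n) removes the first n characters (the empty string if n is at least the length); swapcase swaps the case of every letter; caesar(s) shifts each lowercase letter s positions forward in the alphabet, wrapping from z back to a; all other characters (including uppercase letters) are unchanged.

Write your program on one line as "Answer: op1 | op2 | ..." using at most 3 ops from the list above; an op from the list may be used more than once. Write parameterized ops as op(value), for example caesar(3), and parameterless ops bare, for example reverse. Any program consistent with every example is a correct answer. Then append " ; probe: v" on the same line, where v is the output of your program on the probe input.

reverse | drop(1) | take(1) ; probe: "p"

Check, running the answer program on each example:
  "fsok" -> "kosf" -> "osf" -> "o"
  "ckgu" -> "ugkc" -> "gkc" -> "g"
  "ahabgknstcfb" -> "bfctsnkgbaha" -> "fctsnkgbaha" -> "f"
  probe: "gepi" -> "ipeg" -> "peg" -> "p"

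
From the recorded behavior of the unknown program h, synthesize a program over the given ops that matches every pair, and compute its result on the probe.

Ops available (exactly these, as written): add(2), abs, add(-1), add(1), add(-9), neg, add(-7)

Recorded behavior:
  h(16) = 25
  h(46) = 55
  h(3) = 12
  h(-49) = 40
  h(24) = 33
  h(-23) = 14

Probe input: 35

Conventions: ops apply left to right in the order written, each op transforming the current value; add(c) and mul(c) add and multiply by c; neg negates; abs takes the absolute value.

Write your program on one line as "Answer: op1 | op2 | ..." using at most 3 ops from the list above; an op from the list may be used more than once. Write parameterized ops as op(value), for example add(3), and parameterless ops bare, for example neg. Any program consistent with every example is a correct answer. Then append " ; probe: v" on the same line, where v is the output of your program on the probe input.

neg | add(-9) | abs ; probe: 44

Check, running the answer program on each example:
  16 -> -16 -> -25 -> 25
  46 -> -46 -> -55 -> 55
  3 -> -3 -> -12 -> 12
  -49 -> 49 -> 40 -> 40
  24 -> -24 -> -33 -> 33
  -23 -> 23 -> 14 -> 14
  probe: 35 -> -35 -> -44 -> 44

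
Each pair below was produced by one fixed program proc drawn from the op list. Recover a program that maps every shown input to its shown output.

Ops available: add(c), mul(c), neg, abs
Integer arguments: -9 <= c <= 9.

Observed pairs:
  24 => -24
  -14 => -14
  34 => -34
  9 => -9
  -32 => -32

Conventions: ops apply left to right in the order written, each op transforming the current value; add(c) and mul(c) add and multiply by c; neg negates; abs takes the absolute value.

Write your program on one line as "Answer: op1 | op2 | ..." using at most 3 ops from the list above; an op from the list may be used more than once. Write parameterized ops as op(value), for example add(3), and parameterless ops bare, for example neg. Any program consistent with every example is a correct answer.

abs | neg

Check, running the answer program on each example:
  24 -> 24 -> -24
  -14 -> 14 -> -14
  34 -> 34 -> -34
  9 -> 9 -> -9
  -32 -> 32 -> -32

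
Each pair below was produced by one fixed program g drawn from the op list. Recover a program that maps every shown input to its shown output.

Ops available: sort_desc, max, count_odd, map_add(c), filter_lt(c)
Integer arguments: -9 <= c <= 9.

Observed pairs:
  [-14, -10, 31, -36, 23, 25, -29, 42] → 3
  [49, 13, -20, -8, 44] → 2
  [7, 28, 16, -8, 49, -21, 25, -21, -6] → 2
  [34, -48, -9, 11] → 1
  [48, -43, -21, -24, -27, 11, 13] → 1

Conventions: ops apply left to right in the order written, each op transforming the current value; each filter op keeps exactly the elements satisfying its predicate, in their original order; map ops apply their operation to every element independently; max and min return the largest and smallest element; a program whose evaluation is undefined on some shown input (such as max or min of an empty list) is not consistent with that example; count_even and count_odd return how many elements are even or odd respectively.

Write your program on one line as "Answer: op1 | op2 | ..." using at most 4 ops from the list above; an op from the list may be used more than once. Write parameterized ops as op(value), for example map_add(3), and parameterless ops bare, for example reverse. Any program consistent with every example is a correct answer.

map_add(-5) | filter_lt(-9) | sort_desc | count_odd

Check, running the answer program on each example:
  [-14, -10, 31, -36, 23, 25, -29, 42] -> [-19, -15, 26, -41, 18, 20, -34, 37] -> [-19, -15, -41, -34] -> [-15, -19, -34, -41] -> 3
  [49, 13, -20, -8, 44] -> [44, 8, -25, -13, 39] -> [-25, -13] -> [-13, -25] -> 2
  [7, 28, 16, -8, 49, -21, 25, -21, -6] -> [2, 23, 11, -13, 44, -26, 20, -26, -11] -> [-13, -26, -26, -11] -> [-11, -13, -26, -26] -> 2
  [34, -48, -9, 11] -> [29, -53, -14, 6] -> [-53, -14] -> [-14, -53] -> 1
  [48, -43, -21, -24, -27, 11, 13] -> [43, -48, -26, -29, -32, 6, 8] -> [-48, -26, -29, -32] -> [-26, -29, -32, -48] -> 1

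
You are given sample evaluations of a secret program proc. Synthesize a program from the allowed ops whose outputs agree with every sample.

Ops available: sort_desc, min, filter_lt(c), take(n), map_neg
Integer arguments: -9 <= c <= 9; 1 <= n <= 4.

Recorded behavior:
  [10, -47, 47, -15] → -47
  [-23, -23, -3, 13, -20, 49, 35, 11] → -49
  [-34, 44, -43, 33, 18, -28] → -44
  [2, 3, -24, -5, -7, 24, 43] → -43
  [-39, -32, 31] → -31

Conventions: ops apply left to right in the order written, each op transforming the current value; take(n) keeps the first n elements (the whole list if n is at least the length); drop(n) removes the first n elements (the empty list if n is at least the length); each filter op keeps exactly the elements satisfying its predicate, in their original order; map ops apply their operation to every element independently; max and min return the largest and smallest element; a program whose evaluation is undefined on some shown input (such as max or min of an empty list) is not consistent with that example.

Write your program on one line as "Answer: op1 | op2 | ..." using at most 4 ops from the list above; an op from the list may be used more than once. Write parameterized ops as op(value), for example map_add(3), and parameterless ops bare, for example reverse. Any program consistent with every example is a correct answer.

sort_desc | map_neg | take(3) | min

Check, running the answer program on each example:
  [10, -47, 47, -15] -> [47, 10, -15, -47] -> [-47, -10, 15, 47] -> [-47, -10, 15] -> -47
  [-23, -23, -3, 13, -20, 49, 35, 11] -> [49, 35, 13, 11, -3, -20, -23, -23] -> [-49, -35, -13, -11, 3, 20, 23, 23] -> [-49, -35, -13] -> -49
  [-34, 44, -43, 33, 18, -28] -> [44, 33, 18, -28, -34, -43] -> [-44, -33, -18, 28, 34, 43] -> [-44, -33, -18] -> -44
  [2, 3, -24, -5, -7, 24, 43] -> [43, 24, 3, 2, -5, -7, -24] -> [-43, -24, -3, -2, 5, 7, 24] -> [-43, -24, -3] -> -43
  [-39, -32, 31] -> [31, -32, -39] -> [-31, 32, 39] -> [-31, 32, 39] -> -31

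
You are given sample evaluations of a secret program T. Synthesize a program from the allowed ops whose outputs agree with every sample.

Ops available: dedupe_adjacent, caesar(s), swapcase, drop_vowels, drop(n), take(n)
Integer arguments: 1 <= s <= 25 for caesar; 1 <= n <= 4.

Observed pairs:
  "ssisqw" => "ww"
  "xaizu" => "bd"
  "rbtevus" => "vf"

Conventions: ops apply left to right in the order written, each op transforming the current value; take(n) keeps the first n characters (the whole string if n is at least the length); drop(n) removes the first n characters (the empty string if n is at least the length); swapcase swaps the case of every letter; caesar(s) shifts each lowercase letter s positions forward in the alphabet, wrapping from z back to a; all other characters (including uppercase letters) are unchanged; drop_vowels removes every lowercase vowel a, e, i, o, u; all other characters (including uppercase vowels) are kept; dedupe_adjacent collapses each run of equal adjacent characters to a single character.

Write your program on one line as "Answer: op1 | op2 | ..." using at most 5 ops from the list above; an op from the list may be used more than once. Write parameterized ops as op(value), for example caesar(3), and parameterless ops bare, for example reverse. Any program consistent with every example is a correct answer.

drop_vowels | take(3) | caesar(22) | take(2) | caesar(8)

Check, running the answer program on each example:
  "ssisqw" -> "sssqw" -> "sss" -> "ooo" -> "oo" -> "ww"
  "xaizu" -> "xz" -> "xz" -> "tv" -> "tv" -> "bd"
  "rbtevus" -> "rbtvs" -> "rbt" -> "nxp" -> "nx" -> "vf"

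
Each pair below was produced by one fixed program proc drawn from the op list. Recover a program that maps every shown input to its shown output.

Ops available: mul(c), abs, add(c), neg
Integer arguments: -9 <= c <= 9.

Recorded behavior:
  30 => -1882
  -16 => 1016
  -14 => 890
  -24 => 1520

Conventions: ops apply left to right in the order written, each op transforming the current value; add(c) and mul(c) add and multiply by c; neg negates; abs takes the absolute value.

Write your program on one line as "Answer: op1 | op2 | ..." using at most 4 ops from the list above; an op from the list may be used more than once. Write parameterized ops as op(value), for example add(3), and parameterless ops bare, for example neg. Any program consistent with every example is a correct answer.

mul(9) | mul(-7) | add(2) | add(6)

Check, running the answer program on each example:
  30 -> 270 -> -1890 -> -1888 -> -1882
  -16 -> -144 -> 1008 -> 1010 -> 1016
  -14 -> -126 -> 882 -> 884 -> 890
  -24 -> -216 -> 1512 -> 1514 -> 1520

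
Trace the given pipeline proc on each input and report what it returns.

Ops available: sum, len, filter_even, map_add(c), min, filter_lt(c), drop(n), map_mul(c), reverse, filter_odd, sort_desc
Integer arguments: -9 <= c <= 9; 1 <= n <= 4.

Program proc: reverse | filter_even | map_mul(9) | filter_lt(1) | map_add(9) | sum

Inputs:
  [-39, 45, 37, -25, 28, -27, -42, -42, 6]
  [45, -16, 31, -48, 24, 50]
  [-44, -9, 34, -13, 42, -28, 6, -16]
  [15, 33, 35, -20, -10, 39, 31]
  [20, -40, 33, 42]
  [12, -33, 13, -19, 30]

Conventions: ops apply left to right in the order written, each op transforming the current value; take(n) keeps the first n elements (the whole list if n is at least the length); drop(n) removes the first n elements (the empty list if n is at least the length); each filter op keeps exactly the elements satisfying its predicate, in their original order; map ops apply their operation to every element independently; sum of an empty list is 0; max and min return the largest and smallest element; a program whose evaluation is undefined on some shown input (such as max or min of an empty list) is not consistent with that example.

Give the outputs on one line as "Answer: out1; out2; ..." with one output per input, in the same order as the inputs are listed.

-738; -558; -765; -252; -351; 0

Execution, op by op:
  [-39, 45, 37, -25, 28, -27, -42, -42, 6] -> [6, -42, -42, -27, 28, -25, 37, 45, -39] -> [6, -42, -42, 28] -> [54, -378, -378, 252] -> [-378, -378] -> [-369, -369] -> -738
  [45, -16, 31, -48, 24, 50] -> [50, 24, -48, 31, -16, 45] -> [50, 24, -48, -16] -> [450, 216, -432, -144] -> [-432, -144] -> [-423, -135] -> -558
  [-44, -9, 34, -13, 42, -28, 6, -16] -> [-16, 6, -28, 42, -13, 34, -9, -44] -> [-16, 6, -28, 42, 34, -44] -> [-144, 54, -252, 378, 306, -396] -> [-144, -252, -396] -> [-135, -243, -387] -> -765
  [15, 33, 35, -20, -10, 39, 31] -> [31, 39, -10, -20, 35, 33, 15] -> [-10, -20] -> [-90, -180] -> [-90, -180] -> [-81, -171] -> -252
  [20, -40, 33, 42] -> [42, 33, -40, 20] -> [42, -40, 20] -> [378, -360, 180] -> [-360] -> [-351] -> -351
  [12, -33, 13, -19, 30] -> [30, -19, 13, -33, 12] -> [30, 12] -> [270, 108] -> [] -> [] -> 0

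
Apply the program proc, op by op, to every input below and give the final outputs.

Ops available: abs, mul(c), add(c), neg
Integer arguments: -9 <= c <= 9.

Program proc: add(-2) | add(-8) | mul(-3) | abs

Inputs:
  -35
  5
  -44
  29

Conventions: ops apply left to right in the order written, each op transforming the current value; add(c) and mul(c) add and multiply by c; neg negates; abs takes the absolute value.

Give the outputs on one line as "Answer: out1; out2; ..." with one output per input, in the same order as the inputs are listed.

Execution, op by op:
  -35 -> -37 -> -45 -> 135 -> 135
  5 -> 3 -> -5 -> 15 -> 15
  -44 -> -46 -> -54 -> 162 -> 162
  29 -> 27 -> 19 -> -57 -> 57

135; 15; 162; 57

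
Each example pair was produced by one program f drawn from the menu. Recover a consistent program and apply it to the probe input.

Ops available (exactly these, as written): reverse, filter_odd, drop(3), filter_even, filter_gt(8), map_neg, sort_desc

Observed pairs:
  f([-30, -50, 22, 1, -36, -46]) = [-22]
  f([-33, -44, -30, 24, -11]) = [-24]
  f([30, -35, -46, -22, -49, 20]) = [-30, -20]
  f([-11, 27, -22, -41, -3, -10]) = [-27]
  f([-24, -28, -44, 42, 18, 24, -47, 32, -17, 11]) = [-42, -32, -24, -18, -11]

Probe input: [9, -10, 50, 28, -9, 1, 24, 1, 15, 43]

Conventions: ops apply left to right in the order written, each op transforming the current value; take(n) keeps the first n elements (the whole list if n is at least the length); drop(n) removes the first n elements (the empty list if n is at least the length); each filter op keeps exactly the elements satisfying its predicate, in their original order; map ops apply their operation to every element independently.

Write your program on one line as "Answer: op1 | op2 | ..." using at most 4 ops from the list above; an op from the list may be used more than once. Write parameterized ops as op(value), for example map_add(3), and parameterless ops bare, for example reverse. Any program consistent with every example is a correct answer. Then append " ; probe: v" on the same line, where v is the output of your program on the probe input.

sort_desc | filter_gt(8) | map_neg ; probe: [-50, -43, -28, -24, -15, -9]

Check, running the answer program on each example:
  [-30, -50, 22, 1, -36, -46] -> [22, 1, -30, -36, -46, -50] -> [22] -> [-22]
  [-33, -44, -30, 24, -11] -> [24, -11, -30, -33, -44] -> [24] -> [-24]
  [30, -35, -46, -22, -49, 20] -> [30, 20, -22, -35, -46, -49] -> [30, 20] -> [-30, -20]
  [-11, 27, -22, -41, -3, -10] -> [27, -3, -10, -11, -22, -41] -> [27] -> [-27]
  [-24, -28, -44, 42, 18, 24, -47, 32, -17, 11] -> [42, 32, 24, 18, 11, -17, -24, -28, -44, -47] -> [42, 32, 24, 18, 11] -> [-42, -32, -24, -18, -11]
  probe: [9, -10, 50, 28, -9, 1, 24, 1, 15, 43] -> [50, 43, 28, 24, 15, 9, 1, 1, -9, -10] -> [50, 43, 28, 24, 15, 9] -> [-50, -43, -28, -24, -15, -9]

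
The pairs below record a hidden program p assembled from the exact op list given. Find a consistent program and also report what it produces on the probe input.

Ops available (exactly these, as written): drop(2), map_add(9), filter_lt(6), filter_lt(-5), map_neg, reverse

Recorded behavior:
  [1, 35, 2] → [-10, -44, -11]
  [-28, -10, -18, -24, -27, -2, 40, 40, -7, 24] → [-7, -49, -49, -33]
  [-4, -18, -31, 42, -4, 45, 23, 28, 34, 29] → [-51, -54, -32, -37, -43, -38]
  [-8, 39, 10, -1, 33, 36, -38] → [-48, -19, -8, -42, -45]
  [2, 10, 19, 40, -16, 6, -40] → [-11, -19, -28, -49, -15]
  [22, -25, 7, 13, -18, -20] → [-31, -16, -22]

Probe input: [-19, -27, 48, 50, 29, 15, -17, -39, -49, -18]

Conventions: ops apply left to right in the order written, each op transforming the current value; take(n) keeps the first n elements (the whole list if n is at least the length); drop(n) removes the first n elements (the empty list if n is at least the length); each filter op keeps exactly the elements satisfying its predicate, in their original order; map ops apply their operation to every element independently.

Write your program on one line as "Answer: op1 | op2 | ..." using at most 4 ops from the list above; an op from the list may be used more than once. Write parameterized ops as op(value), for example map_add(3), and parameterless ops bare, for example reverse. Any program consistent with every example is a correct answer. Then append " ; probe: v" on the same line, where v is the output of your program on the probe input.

map_add(9) | map_neg | filter_lt(-5) ; probe: [-57, -59, -38, -24]

Check, running the answer program on each example:
  [1, 35, 2] -> [10, 44, 11] -> [-10, -44, -11] -> [-10, -44, -11]
  [-28, -10, -18, -24, -27, -2, 40, 40, -7, 24] -> [-19, -1, -9, -15, -18, 7, 49, 49, 2, 33] -> [19, 1, 9, 15, 18, -7, -49, -49, -2, -33] -> [-7, -49, -49, -33]
  [-4, -18, -31, 42, -4, 45, 23, 28, 34, 29] -> [5, -9, -22, 51, 5, 54, 32, 37, 43, 38] -> [-5, 9, 22, -51, -5, -54, -32, -37, -43, -38] -> [-51, -54, -32, -37, -43, -38]
  [-8, 39, 10, -1, 33, 36, -38] -> [1, 48, 19, 8, 42, 45, -29] -> [-1, -48, -19, -8, -42, -45, 29] -> [-48, -19, -8, -42, -45]
  [2, 10, 19, 40, -16, 6, -40] -> [11, 19, 28, 49, -7, 15, -31] -> [-11, -19, -28, -49, 7, -15, 31] -> [-11, -19, -28, -49, -15]
  [22, -25, 7, 13, -18, -20] -> [31, -16, 16, 22, -9, -11] -> [-31, 16, -16, -22, 9, 11] -> [-31, -16, -22]
  probe: [-19, -27, 48, 50, 29, 15, -17, -39, -49, -18] -> [-10, -18, 57, 59, 38, 24, -8, -30, -40, -9] -> [10, 18, -57, -59, -38, -24, 8, 30, 40, 9] -> [-57, -59, -38, -24]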